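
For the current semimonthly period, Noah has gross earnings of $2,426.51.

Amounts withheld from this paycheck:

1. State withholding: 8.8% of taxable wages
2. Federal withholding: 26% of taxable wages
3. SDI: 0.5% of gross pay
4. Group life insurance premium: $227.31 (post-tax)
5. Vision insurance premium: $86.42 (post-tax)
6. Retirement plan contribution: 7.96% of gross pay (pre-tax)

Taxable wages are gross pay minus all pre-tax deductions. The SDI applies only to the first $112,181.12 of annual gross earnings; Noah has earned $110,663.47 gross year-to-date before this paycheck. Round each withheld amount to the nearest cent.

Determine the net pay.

$1,134.83

Retirement plan contribution: $2,426.51 × 0.0796 = $193.15
Taxable wages = $2,426.51 − $193.15 = $2,233.36
Federal withholding: $2,233.36 × 0.26 = $580.67
State withholding: $2,233.36 × 0.088 = $196.54
SDI: only $112,181.12 − $110,663.47 = $1,517.65 of this check is subject → $1,517.65 × 0.005 = $7.59
Vision insurance premium: $86.42
Group life insurance premium: $227.31
Total deductions = $193.15 + $580.67 + $196.54 + $7.59 + $86.42 + $227.31 = $1,291.68
Net pay = $2,426.51 − $1,291.68 = $1,134.83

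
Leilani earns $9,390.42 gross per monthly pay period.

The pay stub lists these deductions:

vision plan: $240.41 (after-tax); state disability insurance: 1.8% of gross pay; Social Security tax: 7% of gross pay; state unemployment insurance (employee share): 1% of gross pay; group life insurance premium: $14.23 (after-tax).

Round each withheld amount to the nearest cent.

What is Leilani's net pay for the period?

State unemployment insurance (employee share): $9,390.42 × 0.01 = $93.90
Social Security tax: $9,390.42 × 0.07 = $657.33
State disability insurance: $9,390.42 × 0.018 = $169.03
Group life insurance premium: $14.23
Vision plan: $240.41
Total deductions = $93.90 + $657.33 + $169.03 + $14.23 + $240.41 = $1,174.90
Net pay = $9,390.42 − $1,174.90 = $8,215.52

$8,215.52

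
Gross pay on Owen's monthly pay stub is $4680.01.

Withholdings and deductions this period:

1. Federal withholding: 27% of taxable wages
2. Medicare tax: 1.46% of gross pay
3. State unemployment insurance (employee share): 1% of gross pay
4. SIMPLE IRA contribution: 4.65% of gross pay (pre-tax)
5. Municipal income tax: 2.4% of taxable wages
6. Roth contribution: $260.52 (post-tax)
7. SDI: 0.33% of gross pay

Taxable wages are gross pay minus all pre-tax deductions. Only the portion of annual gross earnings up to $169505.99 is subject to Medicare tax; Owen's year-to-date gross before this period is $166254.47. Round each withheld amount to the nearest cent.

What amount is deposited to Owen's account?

SIMPLE IRA contribution: $4680.01 × 0.0465 = $217.62
Taxable wages = $4680.01 − $217.62 = $4462.39
Federal withholding: $4462.39 × 0.27 = $1204.85
Municipal income tax: $4462.39 × 0.024 = $107.10
Medicare tax: only $169505.99 − $166254.47 = $3251.52 of this check is subject → $3251.52 × 0.0146 = $47.47
SDI: $4680.01 × 0.0033 = $15.44
State unemployment insurance (employee share): $4680.01 × 0.01 = $46.80
Roth contribution: $260.52
Total deductions = $217.62 + $1204.85 + $107.10 + $47.47 + $15.44 + $46.80 + $260.52 = $1899.80
Net pay = $4680.01 − $1899.80 = $2780.21

$2780.21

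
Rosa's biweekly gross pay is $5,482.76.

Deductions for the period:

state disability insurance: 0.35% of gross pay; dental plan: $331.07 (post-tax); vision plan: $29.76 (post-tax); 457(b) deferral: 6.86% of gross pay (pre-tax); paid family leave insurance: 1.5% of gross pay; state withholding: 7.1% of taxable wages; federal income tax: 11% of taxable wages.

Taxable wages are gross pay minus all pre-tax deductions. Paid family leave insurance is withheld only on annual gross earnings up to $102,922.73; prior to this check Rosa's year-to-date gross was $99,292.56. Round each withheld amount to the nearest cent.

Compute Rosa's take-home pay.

$3,747.87

457(b) deferral: $5,482.76 × 0.0686 = $376.12
Taxable wages = $5,482.76 − $376.12 = $5,106.64
State withholding: $5,106.64 × 0.071 = $362.57
Federal income tax: $5,106.64 × 0.11 = $561.73
Paid family leave insurance: only $102,922.73 − $99,292.56 = $3,630.17 of this check is subject → $3,630.17 × 0.015 = $54.45
State disability insurance: $5,482.76 × 0.0035 = $19.19
Vision plan: $29.76
Dental plan: $331.07
Total deductions = $376.12 + $362.57 + $561.73 + $54.45 + $19.19 + $29.76 + $331.07 = $1,734.89
Net pay = $5,482.76 − $1,734.89 = $3,747.87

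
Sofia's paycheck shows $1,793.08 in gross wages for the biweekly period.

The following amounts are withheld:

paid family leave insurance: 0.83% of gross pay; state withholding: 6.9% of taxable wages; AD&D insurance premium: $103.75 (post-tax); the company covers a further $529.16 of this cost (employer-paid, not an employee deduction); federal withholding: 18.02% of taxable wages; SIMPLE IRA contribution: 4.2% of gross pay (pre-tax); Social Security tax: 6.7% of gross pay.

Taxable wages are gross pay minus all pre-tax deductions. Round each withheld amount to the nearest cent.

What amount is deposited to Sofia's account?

$1,050.93

SIMPLE IRA contribution: $1,793.08 × 0.042 = $75.31
Taxable wages = $1,793.08 − $75.31 = $1,717.77
State withholding: $1,717.77 × 0.069 = $118.53
Federal withholding: $1,717.77 × 0.1802 = $309.54
Social Security tax: $1,793.08 × 0.067 = $120.14
Paid family leave insurance: $1,793.08 × 0.0083 = $14.88
AD&D insurance premium: $103.75
(Employer's $529.16 toward AD&D insurance premium is not withheld from the employee.)
Total deductions = $75.31 + $118.53 + $309.54 + $120.14 + $14.88 + $103.75 = $742.15
Net pay = $1,793.08 − $742.15 = $1,050.93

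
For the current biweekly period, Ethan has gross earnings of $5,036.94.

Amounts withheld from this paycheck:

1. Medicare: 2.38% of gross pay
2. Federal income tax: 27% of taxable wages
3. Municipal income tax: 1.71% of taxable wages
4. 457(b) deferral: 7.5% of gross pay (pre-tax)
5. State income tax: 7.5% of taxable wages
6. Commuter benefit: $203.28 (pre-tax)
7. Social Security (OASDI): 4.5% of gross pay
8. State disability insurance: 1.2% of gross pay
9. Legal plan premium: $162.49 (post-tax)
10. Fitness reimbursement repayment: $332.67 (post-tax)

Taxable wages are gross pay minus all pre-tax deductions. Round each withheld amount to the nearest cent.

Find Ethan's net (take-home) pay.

$1,940.27

457(b) deferral: $5,036.94 × 0.075 = $377.77
Commuter benefit: $203.28
Pre-tax total = $377.77 + $203.28 = $581.05
Taxable wages = $5,036.94 − $581.05 = $4,455.89
State income tax: $4,455.89 × 0.075 = $334.19
Federal income tax: $4,455.89 × 0.27 = $1,203.09
Municipal income tax: $4,455.89 × 0.0171 = $76.20
Social Security (OASDI): $5,036.94 × 0.045 = $226.66
Medicare: $5,036.94 × 0.0238 = $119.88
State disability insurance: $5,036.94 × 0.012 = $60.44
Fitness reimbursement repayment: $332.67
Legal plan premium: $162.49
Total deductions = $377.77 + $203.28 + $334.19 + $1,203.09 + $76.20 + $226.66 + $119.88 + $60.44 + $332.67 + $162.49 = $3,096.67
Net pay = $5,036.94 − $3,096.67 = $1,940.27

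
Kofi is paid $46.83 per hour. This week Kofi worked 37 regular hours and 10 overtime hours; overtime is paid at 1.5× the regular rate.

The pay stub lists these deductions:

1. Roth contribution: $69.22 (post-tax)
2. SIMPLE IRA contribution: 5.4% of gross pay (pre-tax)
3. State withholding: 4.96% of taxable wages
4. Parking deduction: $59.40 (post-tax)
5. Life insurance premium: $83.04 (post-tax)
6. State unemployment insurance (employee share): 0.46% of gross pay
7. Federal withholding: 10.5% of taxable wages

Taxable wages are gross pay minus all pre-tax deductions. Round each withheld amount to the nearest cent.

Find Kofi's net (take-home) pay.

Regular pay: 37 × $46.83 = $1,732.71
Overtime pay: 10 × $46.83 × 1.5 = $702.45
Gross pay = $1,732.71 + $702.45 = $2,435.16
SIMPLE IRA contribution: $2,435.16 × 0.054 = $131.50
Taxable wages = $2,435.16 − $131.50 = $2,303.66
State withholding: $2,303.66 × 0.0496 = $114.26
Federal withholding: $2,303.66 × 0.105 = $241.88
State unemployment insurance (employee share): $2,435.16 × 0.0046 = $11.20
Parking deduction: $59.40
Roth contribution: $69.22
Life insurance premium: $83.04
Total deductions = $131.50 + $114.26 + $241.88 + $11.20 + $59.40 + $69.22 + $83.04 = $710.50
Net pay = $2,435.16 − $710.50 = $1,724.66

$1,724.66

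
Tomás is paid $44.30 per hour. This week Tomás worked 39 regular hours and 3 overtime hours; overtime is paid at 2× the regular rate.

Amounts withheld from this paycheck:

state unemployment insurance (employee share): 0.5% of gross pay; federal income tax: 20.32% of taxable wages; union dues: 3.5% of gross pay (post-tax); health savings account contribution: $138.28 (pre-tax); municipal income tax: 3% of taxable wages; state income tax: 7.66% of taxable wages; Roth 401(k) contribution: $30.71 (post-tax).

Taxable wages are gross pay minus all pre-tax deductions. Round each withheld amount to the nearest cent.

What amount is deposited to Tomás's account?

Regular pay: 39 × $44.30 = $1727.70
Overtime pay: 3 × $44.30 × 2 = $265.80
Gross pay = $1727.70 + $265.80 = $1993.50
Health savings account contribution: $138.28
Taxable wages = $1993.50 − $138.28 = $1855.22
Municipal income tax: $1855.22 × 0.03 = $55.66
Federal income tax: $1855.22 × 0.2032 = $376.98
State income tax: $1855.22 × 0.0766 = $142.11
State unemployment insurance (employee share): $1993.50 × 0.005 = $9.97
Roth 401(k) contribution: $30.71
Union dues: $1993.50 × 0.035 = $69.77
Total deductions = $138.28 + $55.66 + $376.98 + $142.11 + $9.97 + $30.71 + $69.77 = $823.48
Net pay = $1993.50 − $823.48 = $1170.02

$1170.02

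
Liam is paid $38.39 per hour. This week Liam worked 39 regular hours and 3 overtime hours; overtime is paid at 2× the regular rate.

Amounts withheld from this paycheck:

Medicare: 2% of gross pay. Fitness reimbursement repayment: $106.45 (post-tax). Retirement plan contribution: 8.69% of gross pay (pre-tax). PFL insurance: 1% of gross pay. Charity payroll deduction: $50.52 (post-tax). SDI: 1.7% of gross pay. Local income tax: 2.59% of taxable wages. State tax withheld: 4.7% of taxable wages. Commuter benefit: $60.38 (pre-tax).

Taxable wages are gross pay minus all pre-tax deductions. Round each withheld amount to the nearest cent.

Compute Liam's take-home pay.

$1,168.29

Regular pay: 39 × $38.39 = $1,497.21
Overtime pay: 3 × $38.39 × 2 = $230.34
Gross pay = $1,497.21 + $230.34 = $1,727.55
Commuter benefit: $60.38
Retirement plan contribution: $1,727.55 × 0.0869 = $150.12
Pre-tax total = $60.38 + $150.12 = $210.50
Taxable wages = $1,727.55 − $210.50 = $1,517.05
State tax withheld: $1,517.05 × 0.047 = $71.30
Local income tax: $1,517.05 × 0.0259 = $39.29
Medicare: $1,727.55 × 0.02 = $34.55
SDI: $1,727.55 × 0.017 = $29.37
PFL insurance: $1,727.55 × 0.01 = $17.28
Fitness reimbursement repayment: $106.45
Charity payroll deduction: $50.52
Total deductions = $60.38 + $150.12 + $71.30 + $39.29 + $34.55 + $29.37 + $17.28 + $106.45 + $50.52 = $559.26
Net pay = $1,727.55 − $559.26 = $1,168.29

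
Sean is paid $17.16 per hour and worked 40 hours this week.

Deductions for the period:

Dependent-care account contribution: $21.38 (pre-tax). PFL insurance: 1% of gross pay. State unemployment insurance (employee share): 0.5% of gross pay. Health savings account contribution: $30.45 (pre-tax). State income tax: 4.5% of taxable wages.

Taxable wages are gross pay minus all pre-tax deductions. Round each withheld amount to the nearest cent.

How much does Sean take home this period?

$595.72

Gross pay: 40 × $17.16 = $686.40
Health savings account contribution: $30.45
Dependent-care account contribution: $21.38
Pre-tax total = $30.45 + $21.38 = $51.83
Taxable wages = $686.40 − $51.83 = $634.57
State income tax: $634.57 × 0.045 = $28.56
State unemployment insurance (employee share): $686.40 × 0.005 = $3.43
PFL insurance: $686.40 × 0.01 = $6.86
Total deductions = $30.45 + $21.38 + $28.56 + $3.43 + $6.86 = $90.68
Net pay = $686.40 − $90.68 = $595.72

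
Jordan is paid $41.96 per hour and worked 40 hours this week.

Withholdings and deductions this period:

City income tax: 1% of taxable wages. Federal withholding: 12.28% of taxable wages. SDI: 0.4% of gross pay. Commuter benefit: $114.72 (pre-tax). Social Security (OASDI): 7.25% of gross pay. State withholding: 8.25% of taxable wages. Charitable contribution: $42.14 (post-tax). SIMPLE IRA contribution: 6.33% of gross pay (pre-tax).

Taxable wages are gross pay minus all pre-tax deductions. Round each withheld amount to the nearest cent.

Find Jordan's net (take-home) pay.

Gross pay: 40 × $41.96 = $1678.40
SIMPLE IRA contribution: $1678.40 × 0.0633 = $106.24
Commuter benefit: $114.72
Pre-tax total = $106.24 + $114.72 = $220.96
Taxable wages = $1678.40 − $220.96 = $1457.44
State withholding: $1457.44 × 0.0825 = $120.24
City income tax: $1457.44 × 0.01 = $14.57
Federal withholding: $1457.44 × 0.1228 = $178.97
Social Security (OASDI): $1678.40 × 0.0725 = $121.68
SDI: $1678.40 × 0.004 = $6.71
Charitable contribution: $42.14
Total deductions = $106.24 + $114.72 + $120.24 + $14.57 + $178.97 + $121.68 + $6.71 + $42.14 = $705.27
Net pay = $1678.40 − $705.27 = $973.13

$973.13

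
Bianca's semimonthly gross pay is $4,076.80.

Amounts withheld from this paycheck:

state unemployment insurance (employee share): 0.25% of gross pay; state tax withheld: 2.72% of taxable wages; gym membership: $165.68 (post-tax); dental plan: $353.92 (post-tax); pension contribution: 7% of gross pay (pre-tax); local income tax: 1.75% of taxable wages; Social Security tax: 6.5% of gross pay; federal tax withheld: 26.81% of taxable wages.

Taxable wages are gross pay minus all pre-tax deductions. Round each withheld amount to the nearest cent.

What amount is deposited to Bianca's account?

Pension contribution: $4,076.80 × 0.07 = $285.38
Taxable wages = $4,076.80 − $285.38 = $3,791.42
Federal tax withheld: $3,791.42 × 0.2681 = $1,016.48
State tax withheld: $3,791.42 × 0.0272 = $103.13
Local income tax: $3,791.42 × 0.0175 = $66.35
Social Security tax: $4,076.80 × 0.065 = $264.99
State unemployment insurance (employee share): $4,076.80 × 0.0025 = $10.19
Dental plan: $353.92
Gym membership: $165.68
Total deductions = $285.38 + $1,016.48 + $103.13 + $66.35 + $264.99 + $10.19 + $353.92 + $165.68 = $2,266.12
Net pay = $4,076.80 − $2,266.12 = $1,810.68

$1,810.68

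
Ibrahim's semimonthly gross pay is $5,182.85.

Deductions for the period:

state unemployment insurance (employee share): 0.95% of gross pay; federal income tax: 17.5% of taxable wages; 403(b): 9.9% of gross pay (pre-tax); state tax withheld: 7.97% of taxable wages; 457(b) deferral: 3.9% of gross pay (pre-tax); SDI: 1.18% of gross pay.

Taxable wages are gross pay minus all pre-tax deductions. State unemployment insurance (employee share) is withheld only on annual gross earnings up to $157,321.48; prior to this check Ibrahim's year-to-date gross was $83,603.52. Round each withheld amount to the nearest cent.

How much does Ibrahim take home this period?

$3,219.32

457(b) deferral: $5,182.85 × 0.039 = $202.13
403(b): $5,182.85 × 0.099 = $513.10
Pre-tax total = $202.13 + $513.10 = $715.23
Taxable wages = $5,182.85 − $715.23 = $4,467.62
Federal income tax: $4,467.62 × 0.175 = $781.83
State tax withheld: $4,467.62 × 0.0797 = $356.07
SDI: $5,182.85 × 0.0118 = $61.16
State unemployment insurance (employee share): cap not yet reached, full $5,182.85 is subject → $5,182.85 × 0.0095 = $49.24
Total deductions = $202.13 + $513.10 + $781.83 + $356.07 + $61.16 + $49.24 = $1,963.53
Net pay = $5,182.85 − $1,963.53 = $3,219.32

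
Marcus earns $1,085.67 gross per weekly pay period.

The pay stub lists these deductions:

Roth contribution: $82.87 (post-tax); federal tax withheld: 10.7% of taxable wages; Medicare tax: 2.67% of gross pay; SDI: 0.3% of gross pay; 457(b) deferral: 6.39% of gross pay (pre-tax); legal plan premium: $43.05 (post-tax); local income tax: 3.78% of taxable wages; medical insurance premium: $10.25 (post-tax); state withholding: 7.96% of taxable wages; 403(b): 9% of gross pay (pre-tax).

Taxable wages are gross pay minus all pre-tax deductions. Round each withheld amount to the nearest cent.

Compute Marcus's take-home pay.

$544.04

457(b) deferral: $1,085.67 × 0.0639 = $69.37
403(b): $1,085.67 × 0.09 = $97.71
Pre-tax total = $69.37 + $97.71 = $167.08
Taxable wages = $1,085.67 − $167.08 = $918.59
Local income tax: $918.59 × 0.0378 = $34.72
Federal tax withheld: $918.59 × 0.107 = $98.29
State withholding: $918.59 × 0.0796 = $73.12
Medicare tax: $1,085.67 × 0.0267 = $28.99
SDI: $1,085.67 × 0.003 = $3.26
Legal plan premium: $43.05
Roth contribution: $82.87
Medical insurance premium: $10.25
Total deductions = $69.37 + $97.71 + $34.72 + $98.29 + $73.12 + $28.99 + $3.26 + $43.05 + $82.87 + $10.25 = $541.63
Net pay = $1,085.67 − $541.63 = $544.04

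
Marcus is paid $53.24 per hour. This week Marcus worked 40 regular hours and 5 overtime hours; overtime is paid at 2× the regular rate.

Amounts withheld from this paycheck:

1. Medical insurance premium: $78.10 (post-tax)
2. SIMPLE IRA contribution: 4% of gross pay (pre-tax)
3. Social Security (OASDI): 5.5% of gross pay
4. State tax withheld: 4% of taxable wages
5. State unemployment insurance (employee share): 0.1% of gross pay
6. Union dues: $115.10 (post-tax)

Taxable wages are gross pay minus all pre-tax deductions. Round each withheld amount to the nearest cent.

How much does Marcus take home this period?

Regular pay: 40 × $53.24 = $2129.60
Overtime pay: 5 × $53.24 × 2 = $532.40
Gross pay = $2129.60 + $532.40 = $2662.00
SIMPLE IRA contribution: $2662.00 × 0.04 = $106.48
Taxable wages = $2662.00 − $106.48 = $2555.52
State tax withheld: $2555.52 × 0.04 = $102.22
Social Security (OASDI): $2662.00 × 0.055 = $146.41
State unemployment insurance (employee share): $2662.00 × 0.001 = $2.66
Union dues: $115.10
Medical insurance premium: $78.10
Total deductions = $106.48 + $102.22 + $146.41 + $2.66 + $115.10 + $78.10 = $550.97
Net pay = $2662.00 − $550.97 = $2111.03

$2111.03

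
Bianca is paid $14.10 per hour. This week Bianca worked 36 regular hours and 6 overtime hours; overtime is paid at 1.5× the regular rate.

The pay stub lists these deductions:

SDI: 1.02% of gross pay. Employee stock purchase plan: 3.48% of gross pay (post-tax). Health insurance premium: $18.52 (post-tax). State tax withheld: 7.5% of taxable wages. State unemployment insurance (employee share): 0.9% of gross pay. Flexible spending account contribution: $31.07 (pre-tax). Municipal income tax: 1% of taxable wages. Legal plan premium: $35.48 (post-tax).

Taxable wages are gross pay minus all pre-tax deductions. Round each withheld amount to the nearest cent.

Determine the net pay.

Regular pay: 36 × $14.10 = $507.60
Overtime pay: 6 × $14.10 × 1.5 = $126.90
Gross pay = $507.60 + $126.90 = $634.50
Flexible spending account contribution: $31.07
Taxable wages = $634.50 − $31.07 = $603.43
Municipal income tax: $603.43 × 0.01 = $6.03
State tax withheld: $603.43 × 0.075 = $45.26
State unemployment insurance (employee share): $634.50 × 0.009 = $5.71
SDI: $634.50 × 0.0102 = $6.47
Legal plan premium: $35.48
Health insurance premium: $18.52
Employee stock purchase plan: $634.50 × 0.0348 = $22.08
Total deductions = $31.07 + $6.03 + $45.26 + $5.71 + $6.47 + $35.48 + $18.52 + $22.08 = $170.62
Net pay = $634.50 − $170.62 = $463.88

$463.88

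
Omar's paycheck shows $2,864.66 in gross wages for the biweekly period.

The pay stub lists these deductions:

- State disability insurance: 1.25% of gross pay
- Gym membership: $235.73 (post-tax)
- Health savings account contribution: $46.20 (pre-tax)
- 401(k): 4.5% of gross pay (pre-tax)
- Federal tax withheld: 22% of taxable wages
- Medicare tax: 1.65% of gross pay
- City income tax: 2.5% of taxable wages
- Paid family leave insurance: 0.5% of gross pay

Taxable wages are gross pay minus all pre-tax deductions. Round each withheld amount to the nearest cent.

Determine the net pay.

Health savings account contribution: $46.20
401(k): $2,864.66 × 0.045 = $128.91
Pre-tax total = $46.20 + $128.91 = $175.11
Taxable wages = $2,864.66 − $175.11 = $2,689.55
City income tax: $2,689.55 × 0.025 = $67.24
Federal tax withheld: $2,689.55 × 0.22 = $591.70
Medicare tax: $2,864.66 × 0.0165 = $47.27
Paid family leave insurance: $2,864.66 × 0.005 = $14.32
State disability insurance: $2,864.66 × 0.0125 = $35.81
Gym membership: $235.73
Total deductions = $46.20 + $128.91 + $67.24 + $591.70 + $47.27 + $14.32 + $35.81 + $235.73 = $1,167.18
Net pay = $2,864.66 − $1,167.18 = $1,697.48

$1,697.48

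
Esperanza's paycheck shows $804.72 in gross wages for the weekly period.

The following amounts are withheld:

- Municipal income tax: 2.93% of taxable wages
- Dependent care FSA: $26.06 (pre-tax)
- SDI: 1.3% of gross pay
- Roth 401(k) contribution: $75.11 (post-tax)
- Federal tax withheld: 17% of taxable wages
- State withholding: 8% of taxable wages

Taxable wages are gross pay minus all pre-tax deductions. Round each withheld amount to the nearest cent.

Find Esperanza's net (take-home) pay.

$475.62

Dependent care FSA: $26.06
Taxable wages = $804.72 − $26.06 = $778.66
Federal tax withheld: $778.66 × 0.17 = $132.37
Municipal income tax: $778.66 × 0.0293 = $22.81
State withholding: $778.66 × 0.08 = $62.29
SDI: $804.72 × 0.013 = $10.46
Roth 401(k) contribution: $75.11
Total deductions = $26.06 + $132.37 + $22.81 + $62.29 + $10.46 + $75.11 = $329.10
Net pay = $804.72 − $329.10 = $475.62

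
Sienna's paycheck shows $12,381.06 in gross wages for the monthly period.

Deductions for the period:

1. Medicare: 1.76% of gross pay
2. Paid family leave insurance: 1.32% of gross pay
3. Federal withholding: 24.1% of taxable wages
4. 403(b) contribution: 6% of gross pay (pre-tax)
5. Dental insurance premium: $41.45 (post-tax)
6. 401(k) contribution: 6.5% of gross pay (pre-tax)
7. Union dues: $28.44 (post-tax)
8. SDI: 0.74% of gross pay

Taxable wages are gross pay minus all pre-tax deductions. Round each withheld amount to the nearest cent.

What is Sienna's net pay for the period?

403(b) contribution: $12,381.06 × 0.06 = $742.86
401(k) contribution: $12,381.06 × 0.065 = $804.77
Pre-tax total = $742.86 + $804.77 = $1,547.63
Taxable wages = $12,381.06 − $1,547.63 = $10,833.43
Federal withholding: $10,833.43 × 0.241 = $2,610.86
Medicare: $12,381.06 × 0.0176 = $217.91
SDI: $12,381.06 × 0.0074 = $91.62
Paid family leave insurance: $12,381.06 × 0.0132 = $163.43
Union dues: $28.44
Dental insurance premium: $41.45
Total deductions = $742.86 + $804.77 + $2,610.86 + $217.91 + $91.62 + $163.43 + $28.44 + $41.45 = $4,701.34
Net pay = $12,381.06 − $4,701.34 = $7,679.72

$7,679.72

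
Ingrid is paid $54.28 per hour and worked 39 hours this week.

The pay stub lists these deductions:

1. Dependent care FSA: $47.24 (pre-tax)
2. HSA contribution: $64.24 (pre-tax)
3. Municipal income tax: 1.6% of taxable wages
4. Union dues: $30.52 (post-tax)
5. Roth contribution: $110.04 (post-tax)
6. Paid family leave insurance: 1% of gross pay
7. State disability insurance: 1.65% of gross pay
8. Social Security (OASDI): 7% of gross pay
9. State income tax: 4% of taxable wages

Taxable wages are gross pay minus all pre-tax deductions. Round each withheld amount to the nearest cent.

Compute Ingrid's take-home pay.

Gross pay: 39 × $54.28 = $2,116.92
Dependent care FSA: $47.24
HSA contribution: $64.24
Pre-tax total = $47.24 + $64.24 = $111.48
Taxable wages = $2,116.92 − $111.48 = $2,005.44
State income tax: $2,005.44 × 0.04 = $80.22
Municipal income tax: $2,005.44 × 0.016 = $32.09
Paid family leave insurance: $2,116.92 × 0.01 = $21.17
State disability insurance: $2,116.92 × 0.0165 = $34.93
Social Security (OASDI): $2,116.92 × 0.07 = $148.18
Union dues: $30.52
Roth contribution: $110.04
Total deductions = $47.24 + $64.24 + $80.22 + $32.09 + $21.17 + $34.93 + $148.18 + $30.52 + $110.04 = $568.63
Net pay = $2,116.92 − $568.63 = $1,548.29

$1,548.29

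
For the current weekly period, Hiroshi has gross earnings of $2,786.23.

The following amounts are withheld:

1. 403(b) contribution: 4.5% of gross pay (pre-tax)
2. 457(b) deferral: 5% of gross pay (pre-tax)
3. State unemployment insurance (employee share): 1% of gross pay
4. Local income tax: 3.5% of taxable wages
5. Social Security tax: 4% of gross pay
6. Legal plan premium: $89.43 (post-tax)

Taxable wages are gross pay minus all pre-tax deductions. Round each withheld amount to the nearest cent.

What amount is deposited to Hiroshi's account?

$2,204.55

403(b) contribution: $2,786.23 × 0.045 = $125.38
457(b) deferral: $2,786.23 × 0.05 = $139.31
Pre-tax total = $125.38 + $139.31 = $264.69
Taxable wages = $2,786.23 − $264.69 = $2,521.54
Local income tax: $2,521.54 × 0.035 = $88.25
Social Security tax: $2,786.23 × 0.04 = $111.45
State unemployment insurance (employee share): $2,786.23 × 0.01 = $27.86
Legal plan premium: $89.43
Total deductions = $125.38 + $139.31 + $88.25 + $111.45 + $27.86 + $89.43 = $581.68
Net pay = $2,786.23 − $581.68 = $2,204.55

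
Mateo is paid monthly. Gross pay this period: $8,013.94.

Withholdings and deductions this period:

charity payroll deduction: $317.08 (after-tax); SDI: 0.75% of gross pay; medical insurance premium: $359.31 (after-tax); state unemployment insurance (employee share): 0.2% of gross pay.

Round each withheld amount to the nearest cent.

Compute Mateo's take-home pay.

$7,261.42

State unemployment insurance (employee share): $8,013.94 × 0.002 = $16.03
SDI: $8,013.94 × 0.0075 = $60.10
Charity payroll deduction: $317.08
Medical insurance premium: $359.31
Total deductions = $16.03 + $60.10 + $317.08 + $359.31 = $752.52
Net pay = $8,013.94 − $752.52 = $7,261.42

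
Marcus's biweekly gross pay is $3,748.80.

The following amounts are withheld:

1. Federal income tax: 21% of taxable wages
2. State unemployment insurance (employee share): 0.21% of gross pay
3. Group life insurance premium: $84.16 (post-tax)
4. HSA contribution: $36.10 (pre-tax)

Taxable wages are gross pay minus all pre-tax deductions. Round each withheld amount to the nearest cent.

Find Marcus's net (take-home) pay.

$2,841.00

HSA contribution: $36.10
Taxable wages = $3,748.80 − $36.10 = $3,712.70
Federal income tax: $3,712.70 × 0.21 = $779.67
State unemployment insurance (employee share): $3,748.80 × 0.0021 = $7.87
Group life insurance premium: $84.16
Total deductions = $36.10 + $779.67 + $7.87 + $84.16 = $907.80
Net pay = $3,748.80 − $907.80 = $2,841.00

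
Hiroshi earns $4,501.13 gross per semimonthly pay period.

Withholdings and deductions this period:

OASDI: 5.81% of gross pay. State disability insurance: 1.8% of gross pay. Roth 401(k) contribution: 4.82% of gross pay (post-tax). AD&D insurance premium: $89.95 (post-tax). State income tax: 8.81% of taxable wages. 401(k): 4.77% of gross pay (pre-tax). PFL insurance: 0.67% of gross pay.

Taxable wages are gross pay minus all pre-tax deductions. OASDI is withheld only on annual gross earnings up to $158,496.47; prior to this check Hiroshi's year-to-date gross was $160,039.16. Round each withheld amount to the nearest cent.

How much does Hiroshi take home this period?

$3,490.72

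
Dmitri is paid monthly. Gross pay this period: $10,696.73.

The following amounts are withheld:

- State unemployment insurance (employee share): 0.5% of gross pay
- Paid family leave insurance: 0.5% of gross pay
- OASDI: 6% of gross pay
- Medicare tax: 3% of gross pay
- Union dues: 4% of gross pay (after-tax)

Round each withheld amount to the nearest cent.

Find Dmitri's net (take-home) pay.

State unemployment insurance (employee share): $10,696.73 × 0.005 = $53.48
Medicare tax: $10,696.73 × 0.03 = $320.90
OASDI: $10,696.73 × 0.06 = $641.80
Paid family leave insurance: $10,696.73 × 0.005 = $53.48
Union dues: $10,696.73 × 0.04 = $427.87
Total deductions = $53.48 + $320.90 + $641.80 + $53.48 + $427.87 = $1,497.53
Net pay = $10,696.73 − $1,497.53 = $9,199.20

$9,199.20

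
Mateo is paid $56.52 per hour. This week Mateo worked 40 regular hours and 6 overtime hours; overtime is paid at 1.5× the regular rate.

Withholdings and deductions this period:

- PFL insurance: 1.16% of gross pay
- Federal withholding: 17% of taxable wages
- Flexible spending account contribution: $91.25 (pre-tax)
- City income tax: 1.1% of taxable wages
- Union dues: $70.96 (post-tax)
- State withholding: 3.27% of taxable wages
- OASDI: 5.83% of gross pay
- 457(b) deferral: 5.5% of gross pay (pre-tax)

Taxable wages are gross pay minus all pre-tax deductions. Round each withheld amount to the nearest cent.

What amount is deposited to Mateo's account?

$1,721.57

Regular pay: 40 × $56.52 = $2,260.80
Overtime pay: 6 × $56.52 × 1.5 = $508.68
Gross pay = $2,260.80 + $508.68 = $2,769.48
Flexible spending account contribution: $91.25
457(b) deferral: $2,769.48 × 0.055 = $152.32
Pre-tax total = $91.25 + $152.32 = $243.57
Taxable wages = $2,769.48 − $243.57 = $2,525.91
City income tax: $2,525.91 × 0.011 = $27.79
Federal withholding: $2,525.91 × 0.17 = $429.40
State withholding: $2,525.91 × 0.0327 = $82.60
OASDI: $2,769.48 × 0.0583 = $161.46
PFL insurance: $2,769.48 × 0.0116 = $32.13
Union dues: $70.96
Total deductions = $91.25 + $152.32 + $27.79 + $429.40 + $82.60 + $161.46 + $32.13 + $70.96 = $1,047.91
Net pay = $2,769.48 − $1,047.91 = $1,721.57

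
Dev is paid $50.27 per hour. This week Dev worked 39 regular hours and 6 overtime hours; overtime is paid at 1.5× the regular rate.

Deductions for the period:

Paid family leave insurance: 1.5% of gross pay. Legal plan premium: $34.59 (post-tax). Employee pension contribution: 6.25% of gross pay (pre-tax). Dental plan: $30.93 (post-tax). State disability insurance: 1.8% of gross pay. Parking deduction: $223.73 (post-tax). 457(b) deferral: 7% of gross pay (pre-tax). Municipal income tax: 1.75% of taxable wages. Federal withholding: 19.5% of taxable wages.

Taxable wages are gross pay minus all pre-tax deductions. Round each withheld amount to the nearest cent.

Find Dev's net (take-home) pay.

$1,279.56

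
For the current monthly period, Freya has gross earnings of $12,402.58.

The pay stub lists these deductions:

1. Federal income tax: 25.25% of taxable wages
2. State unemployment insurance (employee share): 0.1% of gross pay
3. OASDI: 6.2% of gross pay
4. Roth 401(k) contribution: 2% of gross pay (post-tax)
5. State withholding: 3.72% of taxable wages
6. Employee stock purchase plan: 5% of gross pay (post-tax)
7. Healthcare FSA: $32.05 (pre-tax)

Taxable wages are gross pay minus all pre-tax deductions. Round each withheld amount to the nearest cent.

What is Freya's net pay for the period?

Healthcare FSA: $32.05
Taxable wages = $12,402.58 − $32.05 = $12,370.53
Federal income tax: $12,370.53 × 0.2525 = $3,123.56
State withholding: $12,370.53 × 0.0372 = $460.18
OASDI: $12,402.58 × 0.062 = $768.96
State unemployment insurance (employee share): $12,402.58 × 0.001 = $12.40
Roth 401(k) contribution: $12,402.58 × 0.02 = $248.05
Employee stock purchase plan: $12,402.58 × 0.05 = $620.13
Total deductions = $32.05 + $3,123.56 + $460.18 + $768.96 + $12.40 + $248.05 + $620.13 = $5,265.33
Net pay = $12,402.58 − $5,265.33 = $7,137.25

$7,137.25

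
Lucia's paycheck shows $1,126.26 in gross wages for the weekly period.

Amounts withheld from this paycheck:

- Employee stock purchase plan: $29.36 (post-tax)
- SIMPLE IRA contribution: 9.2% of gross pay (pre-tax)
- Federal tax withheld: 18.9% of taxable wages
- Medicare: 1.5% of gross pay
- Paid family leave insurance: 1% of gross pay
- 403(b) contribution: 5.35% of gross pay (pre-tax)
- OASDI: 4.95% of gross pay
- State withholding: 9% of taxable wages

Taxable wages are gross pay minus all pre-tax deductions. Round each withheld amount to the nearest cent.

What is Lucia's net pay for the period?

$580.62

SIMPLE IRA contribution: $1,126.26 × 0.092 = $103.62
403(b) contribution: $1,126.26 × 0.0535 = $60.25
Pre-tax total = $103.62 + $60.25 = $163.87
Taxable wages = $1,126.26 − $163.87 = $962.39
Federal tax withheld: $962.39 × 0.189 = $181.89
State withholding: $962.39 × 0.09 = $86.62
Paid family leave insurance: $1,126.26 × 0.01 = $11.26
Medicare: $1,126.26 × 0.015 = $16.89
OASDI: $1,126.26 × 0.0495 = $55.75
Employee stock purchase plan: $29.36
Total deductions = $103.62 + $60.25 + $181.89 + $86.62 + $11.26 + $16.89 + $55.75 + $29.36 = $545.64
Net pay = $1,126.26 − $545.64 = $580.62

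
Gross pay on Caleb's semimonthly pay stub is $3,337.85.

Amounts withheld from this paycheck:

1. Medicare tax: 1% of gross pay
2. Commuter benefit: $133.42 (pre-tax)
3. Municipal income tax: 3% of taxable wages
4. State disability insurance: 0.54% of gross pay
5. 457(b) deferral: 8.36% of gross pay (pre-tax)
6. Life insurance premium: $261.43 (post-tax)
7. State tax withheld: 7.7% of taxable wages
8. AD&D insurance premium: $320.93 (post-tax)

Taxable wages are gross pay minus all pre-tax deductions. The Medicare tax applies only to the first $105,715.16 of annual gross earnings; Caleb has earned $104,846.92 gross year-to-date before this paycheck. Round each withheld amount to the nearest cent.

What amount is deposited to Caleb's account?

$2,003.31

457(b) deferral: $3,337.85 × 0.0836 = $279.04
Commuter benefit: $133.42
Pre-tax total = $279.04 + $133.42 = $412.46
Taxable wages = $3,337.85 − $412.46 = $2,925.39
State tax withheld: $2,925.39 × 0.077 = $225.26
Municipal income tax: $2,925.39 × 0.03 = $87.76
Medicare tax: only $105,715.16 − $104,846.92 = $868.24 of this check is subject → $868.24 × 0.01 = $8.68
State disability insurance: $3,337.85 × 0.0054 = $18.02
Life insurance premium: $261.43
AD&D insurance premium: $320.93
Total deductions = $279.04 + $133.42 + $225.26 + $87.76 + $8.68 + $18.02 + $261.43 + $320.93 = $1,334.54
Net pay = $3,337.85 − $1,334.54 = $2,003.31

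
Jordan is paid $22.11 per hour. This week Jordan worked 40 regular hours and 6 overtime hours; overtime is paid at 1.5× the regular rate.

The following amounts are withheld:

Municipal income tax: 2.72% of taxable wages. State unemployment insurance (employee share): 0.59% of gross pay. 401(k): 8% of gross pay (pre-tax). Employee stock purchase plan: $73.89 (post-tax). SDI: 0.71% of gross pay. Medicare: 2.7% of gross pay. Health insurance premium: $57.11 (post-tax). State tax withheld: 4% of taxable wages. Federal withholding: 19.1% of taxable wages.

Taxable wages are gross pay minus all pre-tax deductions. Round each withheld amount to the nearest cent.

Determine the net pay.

$565.04

Regular pay: 40 × $22.11 = $884.40
Overtime pay: 6 × $22.11 × 1.5 = $198.99
Gross pay = $884.40 + $198.99 = $1083.39
401(k): $1083.39 × 0.08 = $86.67
Taxable wages = $1083.39 − $86.67 = $996.72
Municipal income tax: $996.72 × 0.0272 = $27.11
Federal withholding: $996.72 × 0.191 = $190.37
State tax withheld: $996.72 × 0.04 = $39.87
Medicare: $1083.39 × 0.027 = $29.25
State unemployment insurance (employee share): $1083.39 × 0.0059 = $6.39
SDI: $1083.39 × 0.0071 = $7.69
Employee stock purchase plan: $73.89
Health insurance premium: $57.11
Total deductions = $86.67 + $27.11 + $190.37 + $39.87 + $29.25 + $6.39 + $7.69 + $73.89 + $57.11 = $518.35
Net pay = $1083.39 − $518.35 = $565.04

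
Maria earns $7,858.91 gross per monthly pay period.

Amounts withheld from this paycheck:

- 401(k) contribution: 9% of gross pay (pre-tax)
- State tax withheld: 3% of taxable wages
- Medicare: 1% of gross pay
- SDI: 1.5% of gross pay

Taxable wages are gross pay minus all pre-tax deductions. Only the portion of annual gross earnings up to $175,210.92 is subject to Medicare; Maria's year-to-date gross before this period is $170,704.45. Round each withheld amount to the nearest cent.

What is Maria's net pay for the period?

$6,774.12

401(k) contribution: $7,858.91 × 0.09 = $707.30
Taxable wages = $7,858.91 − $707.30 = $7,151.61
State tax withheld: $7,151.61 × 0.03 = $214.55
SDI: $7,858.91 × 0.015 = $117.88
Medicare: only $175,210.92 − $170,704.45 = $4,506.47 of this check is subject → $4,506.47 × 0.01 = $45.06
Total deductions = $707.30 + $214.55 + $117.88 + $45.06 = $1,084.79
Net pay = $7,858.91 − $1,084.79 = $6,774.12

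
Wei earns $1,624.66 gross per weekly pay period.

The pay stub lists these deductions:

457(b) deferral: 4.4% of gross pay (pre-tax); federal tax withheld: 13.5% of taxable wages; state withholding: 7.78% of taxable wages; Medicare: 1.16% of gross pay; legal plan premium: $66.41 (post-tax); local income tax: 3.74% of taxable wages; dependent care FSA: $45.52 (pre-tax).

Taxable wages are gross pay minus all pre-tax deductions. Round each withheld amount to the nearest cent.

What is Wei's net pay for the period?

Dependent care FSA: $45.52
457(b) deferral: $1,624.66 × 0.044 = $71.49
Pre-tax total = $45.52 + $71.49 = $117.01
Taxable wages = $1,624.66 − $117.01 = $1,507.65
State withholding: $1,507.65 × 0.0778 = $117.30
Federal tax withheld: $1,507.65 × 0.135 = $203.53
Local income tax: $1,507.65 × 0.0374 = $56.39
Medicare: $1,624.66 × 0.0116 = $18.85
Legal plan premium: $66.41
Total deductions = $45.52 + $71.49 + $117.30 + $203.53 + $56.39 + $18.85 + $66.41 = $579.49
Net pay = $1,624.66 − $579.49 = $1,045.17

$1,045.17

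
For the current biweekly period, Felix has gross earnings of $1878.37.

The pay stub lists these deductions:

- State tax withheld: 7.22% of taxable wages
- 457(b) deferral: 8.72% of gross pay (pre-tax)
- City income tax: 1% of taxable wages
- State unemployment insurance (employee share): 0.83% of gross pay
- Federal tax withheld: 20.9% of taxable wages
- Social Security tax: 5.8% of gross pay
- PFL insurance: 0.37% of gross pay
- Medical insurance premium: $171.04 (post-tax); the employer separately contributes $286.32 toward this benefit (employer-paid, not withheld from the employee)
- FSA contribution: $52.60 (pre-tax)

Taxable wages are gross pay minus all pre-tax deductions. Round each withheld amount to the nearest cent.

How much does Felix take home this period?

FSA contribution: $52.60
457(b) deferral: $1878.37 × 0.0872 = $163.79
Pre-tax total = $52.60 + $163.79 = $216.39
Taxable wages = $1878.37 − $216.39 = $1661.98
City income tax: $1661.98 × 0.01 = $16.62
State tax withheld: $1661.98 × 0.0722 = $119.99
Federal tax withheld: $1661.98 × 0.209 = $347.35
Social Security tax: $1878.37 × 0.058 = $108.95
PFL insurance: $1878.37 × 0.0037 = $6.95
State unemployment insurance (employee share): $1878.37 × 0.0083 = $15.59
Medical insurance premium: $171.04
(Employer's $286.32 toward medical insurance premium is not withheld from the employee.)
Total deductions = $52.60 + $163.79 + $16.62 + $119.99 + $347.35 + $108.95 + $6.95 + $15.59 + $171.04 = $1002.88
Net pay = $1878.37 − $1002.88 = $875.49

$875.49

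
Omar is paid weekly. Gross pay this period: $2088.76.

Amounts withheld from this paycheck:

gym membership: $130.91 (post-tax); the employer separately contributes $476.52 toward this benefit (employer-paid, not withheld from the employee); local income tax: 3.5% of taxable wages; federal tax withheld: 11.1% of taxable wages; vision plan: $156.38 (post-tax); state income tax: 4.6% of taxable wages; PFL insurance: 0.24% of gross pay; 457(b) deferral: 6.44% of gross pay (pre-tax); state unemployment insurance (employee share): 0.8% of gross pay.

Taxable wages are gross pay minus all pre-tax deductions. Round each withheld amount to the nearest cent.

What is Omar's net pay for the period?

$1270.01

457(b) deferral: $2088.76 × 0.0644 = $134.52
Taxable wages = $2088.76 − $134.52 = $1954.24
State income tax: $1954.24 × 0.046 = $89.90
Local income tax: $1954.24 × 0.035 = $68.40
Federal tax withheld: $1954.24 × 0.111 = $216.92
State unemployment insurance (employee share): $2088.76 × 0.008 = $16.71
PFL insurance: $2088.76 × 0.0024 = $5.01
Vision plan: $156.38
Gym membership: $130.91
(Employer's $476.52 toward gym membership is not withheld from the employee.)
Total deductions = $134.52 + $89.90 + $68.40 + $216.92 + $16.71 + $5.01 + $156.38 + $130.91 = $818.75
Net pay = $2088.76 − $818.75 = $1270.01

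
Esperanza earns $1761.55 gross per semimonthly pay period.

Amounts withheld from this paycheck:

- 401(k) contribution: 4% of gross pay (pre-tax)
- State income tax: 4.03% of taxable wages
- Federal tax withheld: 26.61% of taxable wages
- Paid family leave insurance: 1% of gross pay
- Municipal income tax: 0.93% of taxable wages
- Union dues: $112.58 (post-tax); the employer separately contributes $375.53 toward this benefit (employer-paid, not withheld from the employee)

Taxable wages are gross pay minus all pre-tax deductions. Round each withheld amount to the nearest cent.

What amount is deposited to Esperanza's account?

$1027.01

401(k) contribution: $1761.55 × 0.04 = $70.46
Taxable wages = $1761.55 − $70.46 = $1691.09
Municipal income tax: $1691.09 × 0.0093 = $15.73
State income tax: $1691.09 × 0.0403 = $68.15
Federal tax withheld: $1691.09 × 0.2661 = $450.00
Paid family leave insurance: $1761.55 × 0.01 = $17.62
Union dues: $112.58
(Employer's $375.53 toward union dues is not withheld from the employee.)
Total deductions = $70.46 + $15.73 + $68.15 + $450.00 + $17.62 + $112.58 = $734.54
Net pay = $1761.55 − $734.54 = $1027.01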